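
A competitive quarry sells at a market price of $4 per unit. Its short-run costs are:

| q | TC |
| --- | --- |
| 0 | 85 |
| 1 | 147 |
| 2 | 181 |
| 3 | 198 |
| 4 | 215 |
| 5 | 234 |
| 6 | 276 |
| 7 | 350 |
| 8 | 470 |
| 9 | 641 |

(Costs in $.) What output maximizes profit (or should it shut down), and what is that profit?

Profit at each row (π = 4q − TC): q=0: -85; q=1: -143; q=2: -173; q=3: -186; q=4: -199; q=5: -214; q=6: -252; q=7: -322; q=8: -438; q=9: -605.
Profit is highest at q = 0. Equivalently, the lowest AVC in the table is 149/5 ≈ $29.80 at q = 5, and P = $4 falls below it — price never covers variable cost, so the firm shuts down and loses only its fixed cost.

q = 0 (shut down); profit = -$85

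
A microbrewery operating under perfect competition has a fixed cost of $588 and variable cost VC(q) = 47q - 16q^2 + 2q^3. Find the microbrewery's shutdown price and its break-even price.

Shutdown price = $15; break-even price = $117

AVC = 47 - 16q + 2q^2; minimized at q = 4, giving min AVC = $15. That is the shutdown price.
ATC = 588/q + 47 - 16q + 2q^2. Setting dATC/dq = −588/q^2 − 16 + 4q = 0 gives q = 7 (since 4·7^3 − 16·7^2 = 588).
min ATC = 588/7 + 47 − 16·7 + 2·7^2 = $117. That is the break-even price.
For $15 ≤ P < $117 the firm produces at a loss; below $15 it shuts down.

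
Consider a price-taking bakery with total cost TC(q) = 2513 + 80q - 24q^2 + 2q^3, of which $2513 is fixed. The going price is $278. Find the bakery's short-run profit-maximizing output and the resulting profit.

Profit = -$93 at q = 11

AVC = 80 - 24q + 2q^2 has its minimum $8 at q = 6; price $278 clears that bar, so the firm operates.
MC = 80 - 48q + 6q^2. Setting P = MC and taking the root on the rising branch gives q* = 11.
TR = 278·11 = 3058. TC = 2513 + 638 = 3151. Profit = 3058 − 3151 = -$93.
By producing, the firm covers all variable cost plus $2420 of fixed cost; shutting down would lose the full $2513.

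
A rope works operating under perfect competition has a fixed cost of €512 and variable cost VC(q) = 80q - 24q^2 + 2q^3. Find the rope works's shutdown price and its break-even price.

Shutdown price = min AVC. AVC = 80 - 24q + 2q^2, with vertex at q = 6 and minimum €8.
ATC = 512/q + 80 - 24q + 2q^2. Setting dATC/dq = −512/q^2 − 24 + 4q = 0 gives q = 8 (since 4·8^3 − 24·8^2 = 512).
min ATC = 512/8 + 80 − 24·8 + 2·8^2 = €80. That is the break-even price.
For €8 ≤ P < €80 the firm produces at a loss; below €8 it shuts down.

Shutdown price = €8; break-even price = €80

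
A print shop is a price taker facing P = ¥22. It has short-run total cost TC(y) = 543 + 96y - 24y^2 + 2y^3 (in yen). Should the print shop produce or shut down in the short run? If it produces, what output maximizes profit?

Shut down

From TC, MC = TC'(y) = 96 - 48y + 6y^2 and AVC = VC/y = 96 - 24y + 2y^2.
The AVC parabola has its vertex at y = 24/4 = 6, where AVC = 96 - 24·6 + 2·6^2 = ¥24.
Since P = ¥22 < min AVC = ¥24, price fails to cover variable cost at any output.
Shutting down limits the loss to fixed cost, ¥543.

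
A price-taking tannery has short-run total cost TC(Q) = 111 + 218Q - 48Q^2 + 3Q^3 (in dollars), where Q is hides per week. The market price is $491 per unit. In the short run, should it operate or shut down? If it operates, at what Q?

Produce at Q = 13

From TC, MC = TC'(Q) = 218 - 96Q + 9Q^2 and AVC = VC/Q = 218 - 48Q + 3Q^2.
AVC hits its minimum where MC = AVC, at Q = 8, giving min AVC = 218 - 48·8 + 3·8^2 = $26.
Because $491 ≥ $26, revenue can cover variable cost; the firm operates.
P = MC gives -273 - 96Q + 9Q^2 = 0, with roots -7/3 and 13. Take the larger (rising MC): Q* = 13.
Check: AVC at Q = 13 is $101 ≤ P, so revenue covers variable cost.
Profit = P·Q − TC = 491·13 − 1424 = $4959.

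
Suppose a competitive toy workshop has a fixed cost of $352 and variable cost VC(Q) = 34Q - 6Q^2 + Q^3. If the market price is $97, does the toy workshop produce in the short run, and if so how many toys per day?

Produce at Q = 7

Variable cost is VC = 34Q - 6Q^2 + Q^3, so AVC = VC/Q = 34 - 6Q + Q^2 and MC = dTC/dQ = 34 - 12Q + 3Q^2.
AVC is minimized where dAVC/dQ = -6 + 2Q = 0, at Q = 3; min AVC = 34 - 6·3 + 3^2 = $25.
P = $97 exceeds min AVC = $25, so the firm stays open.
Solving P = MC: -63 - 12Q + 3Q^2 = 0 ⇒ Q = -3 or 7. On the upward-sloping branch, Q* = 7.
Check: AVC at Q = 7 is $41 ≤ P, so revenue covers variable cost.
Profit = P·Q − TC = 97·7 − 639 = $40.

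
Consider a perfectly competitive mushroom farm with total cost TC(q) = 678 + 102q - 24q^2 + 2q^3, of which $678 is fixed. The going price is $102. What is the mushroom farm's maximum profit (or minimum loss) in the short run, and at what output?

Profit = -$166 at q = 8

AVC = 102 - 24q + 2q^2; min AVC = $30 at q = 6. Since P = $102 ≥ min AVC, the firm produces.
With MC = 102 - 48q + 6q^2, P = MC on the upward-sloping part at q* = 8.
TR = 102·8 = 816. TC = 678 + 304 = 982. Profit = 816 − 982 = -$166.
That loss of $166 beats the $678 the firm would lose by shutting down; producing recovers $512 of fixed cost.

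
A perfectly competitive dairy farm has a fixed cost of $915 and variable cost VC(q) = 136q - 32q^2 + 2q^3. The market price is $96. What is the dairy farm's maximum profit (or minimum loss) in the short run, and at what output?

Profit = -$115 at q = 10

AVC = 136 - 32q + 2q^2 has its minimum $8 at q = 8; price $96 clears that bar, so the firm operates.
With MC = 136 - 64q + 6q^2, P = MC on the upward-sloping part at q* = 10.
TR = 96·10 = 960. TC = 915 + 160 = 1075. Profit = 960 − 1075 = -$115.
By producing, the firm covers all variable cost plus $800 of fixed cost; shutting down would lose the full $915.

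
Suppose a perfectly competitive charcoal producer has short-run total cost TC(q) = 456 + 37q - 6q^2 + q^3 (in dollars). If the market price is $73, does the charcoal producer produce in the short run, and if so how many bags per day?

Produce at q = 6

From TC, MC = TC'(q) = 37 - 12q + 3q^2 and AVC = VC/q = 37 - 6q + q^2.
AVC is minimized where dAVC/dq = -6 + 2q = 0, at q = 3; min AVC = 37 - 6·3 + 3^2 = $28.
Because $73 ≥ $28, revenue can cover variable cost; the firm operates.
P = MC gives -36 - 12q + 3q^2 = 0, with roots -2 and 6. Take the larger (rising MC): q* = 6.
Check: AVC at q = 6 is $37 ≤ P, so revenue covers variable cost.
Profit = P·q − TC = 73·6 − 678 = -$240, a loss, but smaller than the $456 fixed cost the firm would lose by shutting down.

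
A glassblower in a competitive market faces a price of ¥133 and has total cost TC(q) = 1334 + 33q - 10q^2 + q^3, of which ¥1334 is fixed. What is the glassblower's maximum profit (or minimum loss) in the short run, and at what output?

AVC = 33 - 10q + q^2; min AVC = ¥8 at q = 5. Since P = ¥133 ≥ min AVC, the firm produces.
MC = 33 - 20q + 3q^2. Setting P = MC and taking the root on the rising branch gives q* = 10.
TR = 133·10 = 1330. TC = 1334 + 330 = 1664. Profit = 1330 − 1664 = -¥334.
Shutting down would mean losing the fixed cost of ¥1334, so operating at a loss of ¥334 is better by ¥1000.

Profit = -¥334 at q = 10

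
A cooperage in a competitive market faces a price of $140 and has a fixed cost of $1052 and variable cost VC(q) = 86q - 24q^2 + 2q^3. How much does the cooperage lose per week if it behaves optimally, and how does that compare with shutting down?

Profit = -$80 at q = 9

AVC = 86 - 24q + 2q^2 has its minimum $14 at q = 6; price $140 clears that bar, so the firm operates.
With MC = 86 - 48q + 6q^2, P = MC on the upward-sloping part at q* = 9.
TR = 140·9 = 1260. TC = 1052 + 288 = 1340. Profit = 1260 − 1340 = -$80.
That loss of $80 beats the $1052 the firm would lose by shutting down; producing recovers $972 of fixed cost.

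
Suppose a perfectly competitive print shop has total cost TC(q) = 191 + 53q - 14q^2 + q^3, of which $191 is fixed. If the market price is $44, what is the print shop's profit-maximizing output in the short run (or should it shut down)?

From TC, MC = TC'(q) = 53 - 28q + 3q^2 and AVC = VC/q = 53 - 14q + q^2.
AVC hits its minimum where MC = AVC, at q = 7, giving min AVC = 53 - 14·7 + 7^2 = $4.
P = $44 exceeds min AVC = $4, so the firm stays open.
P = MC gives 9 - 28q + 3q^2 = 0, with roots 1/3 and 9. Take the larger (rising MC): q* = 9.
Check: AVC at q = 9 is $8 ≤ P, so revenue covers variable cost.
Profit = P·q − TC = 44·9 − 263 = $133.

Produce at q = 9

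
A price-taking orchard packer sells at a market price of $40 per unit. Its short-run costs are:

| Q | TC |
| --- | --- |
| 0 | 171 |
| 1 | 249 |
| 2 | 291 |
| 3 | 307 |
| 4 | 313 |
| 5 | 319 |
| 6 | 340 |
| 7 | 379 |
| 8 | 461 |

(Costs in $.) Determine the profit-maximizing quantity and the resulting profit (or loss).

Q = 7; profit = -$99

Tabulate TR − TC: Q=0: -171; Q=1: -209; Q=2: -211; Q=3: -187; Q=4: -153; Q=5: -119; Q=6: -100; Q=7: -99; Q=8: -141.
Profit is maximized at Q = 7. AVC there is 208/7 = $29.71 ≤ P, so producing beats shutting down (which would give -$171).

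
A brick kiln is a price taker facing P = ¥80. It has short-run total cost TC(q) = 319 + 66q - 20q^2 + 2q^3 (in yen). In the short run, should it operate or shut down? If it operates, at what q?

Produce at q = 7

From TC, MC = TC'(q) = 66 - 40q + 6q^2 and AVC = VC/q = 66 - 20q + 2q^2.
AVC is minimized where dAVC/dq = -20 + 4q = 0, at q = 5; min AVC = 66 - 20·5 + 2·5^2 = ¥16.
P = ¥80 exceeds min AVC = ¥16, so the firm stays open.
Solving P = MC: -14 - 40q + 6q^2 = 0 ⇒ q = -1/3 or 7. On the upward-sloping branch, q* = 7.
Check: AVC at q = 7 is ¥24 ≤ P, so revenue covers variable cost.
Profit = P·q − TC = 80·7 − 487 = ¥73.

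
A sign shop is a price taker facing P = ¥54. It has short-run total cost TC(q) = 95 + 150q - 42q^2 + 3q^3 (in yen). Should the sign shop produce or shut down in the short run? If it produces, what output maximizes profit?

Produce at q = 8

Strip out fixed cost: VC = 150q - 42q^2 + 3q^3. Then AVC = 150 - 42q + 3q^2 and MC = 150 - 84q + 9q^2.
The AVC parabola has its vertex at q = 42/6 = 7, where AVC = 150 - 42·7 + 3·7^2 = ¥3.
Because ¥54 ≥ ¥3, revenue can cover variable cost; the firm operates.
Set P = MC: 54 = 150 - 84q + 9q^2 → 96 - 84q + 9q^2 = 0. The roots are q = 4/3 and q = 8; the profit-maximizing output is on the rising part of MC, so q* = 8.
Check: AVC at q = 8 is ¥6 ≤ P, so revenue covers variable cost.
Profit = P·q − TC = 54·8 − 143 = ¥289.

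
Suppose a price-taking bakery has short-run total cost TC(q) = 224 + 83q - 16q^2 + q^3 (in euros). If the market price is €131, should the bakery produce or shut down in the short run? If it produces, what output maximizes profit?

Produce at q = 12

From TC, MC = TC'(q) = 83 - 32q + 3q^2 and AVC = VC/q = 83 - 16q + q^2.
AVC is minimized where dAVC/dq = -16 + 2q = 0, at q = 8; min AVC = 83 - 16·8 + 8^2 = €19.
Since P = €131 ≥ min AVC = €19, price covers variable cost and the firm should produce.
P = MC gives -48 - 32q + 3q^2 = 0, with roots -4/3 and 12. Take the larger (rising MC): q* = 12.
Check: AVC at q = 12 is €35 ≤ P, so revenue covers variable cost.
Profit = P·q − TC = 131·12 − 644 = €928.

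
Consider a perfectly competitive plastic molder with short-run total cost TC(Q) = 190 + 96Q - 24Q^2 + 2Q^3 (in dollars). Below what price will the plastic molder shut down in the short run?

The shutdown price is the minimum of AVC. VC = 96Q - 24Q^2 + 2Q^3, so AVC = 96 - 24Q + 2Q^2.
At the minimum of AVC, MC = AVC. MC = 96 - 48Q + 6Q^2; setting MC = AVC gives 4Q^2 - 24Q = 0, so Q = 6. min AVC = 24.
So the shutdown price is $24.

$24 per unit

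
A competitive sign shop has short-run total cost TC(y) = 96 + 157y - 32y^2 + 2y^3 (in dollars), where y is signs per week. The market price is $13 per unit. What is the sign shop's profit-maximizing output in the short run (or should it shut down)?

Shut down

Strip out fixed cost: VC = 157y - 32y^2 + 2y^3. Then AVC = 157 - 32y + 2y^2 and MC = 157 - 64y + 6y^2.
AVC is minimized where dAVC/dy = -32 + 4y = 0, at y = 8; min AVC = 157 - 32·8 + 2·8^2 = $29.
Since P = $13 < min AVC = $29, price fails to cover variable cost at any output.
Best response: produce nothing and absorb the $96 fixed cost.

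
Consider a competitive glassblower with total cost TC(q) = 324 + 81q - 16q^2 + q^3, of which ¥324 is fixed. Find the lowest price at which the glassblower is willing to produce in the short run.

¥17 per unit

Short-run supply begins at min AVC. From VC = 81q - 16q^2 + q^3, AVC = 81 - 16q + q^2.
At the minimum of AVC, MC = AVC. MC = 81 - 32q + 3q^2; setting MC = AVC gives 2q^2 - 16q = 0, so q = 8. min AVC = 17.
For P < ¥17 the firm produces nothing.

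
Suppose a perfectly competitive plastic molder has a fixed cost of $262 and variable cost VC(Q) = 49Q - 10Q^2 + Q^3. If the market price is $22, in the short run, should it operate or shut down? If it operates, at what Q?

Shut down

Strip out fixed cost: VC = 49Q - 10Q^2 + Q^3. Then AVC = 49 - 10Q + Q^2 and MC = 49 - 20Q + 3Q^2.
AVC hits its minimum where MC = AVC, at Q = 5, giving min AVC = 49 - 10·5 + 5^2 = $24.
With P < min AVC ($22 < $24), every unit sold adds to the loss.
Shutting down limits the loss to fixed cost, $262.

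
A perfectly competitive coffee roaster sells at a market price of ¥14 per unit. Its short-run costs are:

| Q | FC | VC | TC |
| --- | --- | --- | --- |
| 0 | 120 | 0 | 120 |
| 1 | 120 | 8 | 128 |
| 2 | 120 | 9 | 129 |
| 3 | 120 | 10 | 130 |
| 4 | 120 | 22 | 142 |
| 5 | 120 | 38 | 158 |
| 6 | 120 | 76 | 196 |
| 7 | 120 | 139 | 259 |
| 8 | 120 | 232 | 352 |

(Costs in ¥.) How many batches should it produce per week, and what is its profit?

Q = 4; profit = -¥86

Compute π = P·Q − TC at each output: Q=0: -120; Q=1: -114; Q=2: -101; Q=3: -88; Q=4: -86; Q=5: -88; Q=6: -112; Q=7: -161; Q=8: -240.
Profit is maximized at Q = 4. AVC there is 22/4 = ¥5.50 ≤ P, so producing beats shutting down (which would give -¥120).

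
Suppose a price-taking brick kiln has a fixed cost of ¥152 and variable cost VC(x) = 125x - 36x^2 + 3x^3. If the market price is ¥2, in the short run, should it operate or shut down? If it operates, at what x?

Variable cost is VC = 125x - 36x^2 + 3x^3, so AVC = VC/x = 125 - 36x + 3x^2 and MC = dTC/dx = 125 - 72x + 9x^2.
AVC hits its minimum where MC = AVC, at x = 6, giving min AVC = 125 - 36·6 + 3·6^2 = ¥17.
With P < min AVC (¥2 < ¥17), every unit sold adds to the loss.
The firm minimizes its loss by shutting down and losing only its fixed cost of ¥152.

Shut down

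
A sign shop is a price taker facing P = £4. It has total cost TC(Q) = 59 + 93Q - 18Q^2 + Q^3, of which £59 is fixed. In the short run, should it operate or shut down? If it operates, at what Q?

Shut down

Variable cost is VC = 93Q - 18Q^2 + Q^3, so AVC = VC/Q = 93 - 18Q + Q^2 and MC = dTC/dQ = 93 - 36Q + 3Q^2.
AVC is minimized where dAVC/dQ = -18 + 2Q = 0, at Q = 9; min AVC = 93 - 18·9 + 9^2 = £12.
P = £4 lies below min AVC = £12; no output level covers variable cost.
Best response: produce nothing and absorb the £59 fixed cost.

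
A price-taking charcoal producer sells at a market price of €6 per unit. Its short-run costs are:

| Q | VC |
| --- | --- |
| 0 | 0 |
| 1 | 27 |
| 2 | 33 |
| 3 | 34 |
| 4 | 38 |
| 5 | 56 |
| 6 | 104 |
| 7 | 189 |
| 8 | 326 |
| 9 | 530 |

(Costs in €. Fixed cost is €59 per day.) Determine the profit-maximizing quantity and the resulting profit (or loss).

Q = 0 (shut down); profit = -€59

Compute π = P·Q − TC at each output: Q=0: -59; Q=1: -80; Q=2: -80; Q=3: -75; Q=4: -73; Q=5: -85; Q=6: -127; Q=7: -206; Q=8: -337; Q=9: -535.
Profit is highest at Q = 0. Equivalently, the lowest AVC in the table is 38/4 ≈ €9.50 at Q = 4, and P = €6 falls below it — price never covers variable cost, so the firm shuts down and loses only its fixed cost.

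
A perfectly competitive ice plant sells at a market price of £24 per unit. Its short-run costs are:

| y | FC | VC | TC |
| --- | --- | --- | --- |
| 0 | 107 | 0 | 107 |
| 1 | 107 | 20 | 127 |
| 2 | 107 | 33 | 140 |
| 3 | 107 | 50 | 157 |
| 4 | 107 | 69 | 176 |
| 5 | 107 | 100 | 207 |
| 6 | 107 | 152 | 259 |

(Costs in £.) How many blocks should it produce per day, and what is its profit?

y = 4; profit = -£80

Tabulate TR − TC: y=0: -107; y=1: -103; y=2: -92; y=3: -85; y=4: -80; y=5: -87; y=6: -115.
Profit is maximized at y = 4. AVC there is 69/4 = £17.25 ≤ P, so producing beats shutting down (which would give -£107).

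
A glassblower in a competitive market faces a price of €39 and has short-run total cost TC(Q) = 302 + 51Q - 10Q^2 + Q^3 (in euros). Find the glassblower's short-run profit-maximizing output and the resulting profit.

AVC = 51 - 10Q + Q^2 has its minimum €26 at Q = 5; price €39 clears that bar, so the firm operates.
MC = 51 - 20Q + 3Q^2. Setting P = MC and taking the root on the rising branch gives Q* = 6.
TR = 39·6 = 234. TC = 302 + 162 = 464. Profit = 234 − 464 = -€230.
Shutting down would mean losing the fixed cost of €302, so operating at a loss of €230 is better by €72.

Profit = -€230 at Q = 6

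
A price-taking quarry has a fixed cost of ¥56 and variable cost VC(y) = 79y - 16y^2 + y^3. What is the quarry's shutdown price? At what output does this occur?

¥15 per unit, at y = 8

Short-run supply begins at min AVC. From VC = 79y - 16y^2 + y^3, AVC = 79 - 16y + y^2.
At the minimum of AVC, MC = AVC. MC = 79 - 32y + 3y^2; setting MC = AVC gives 2y^2 - 16y = 0, so y = 8. min AVC = 15.
For P < ¥15 the firm produces nothing.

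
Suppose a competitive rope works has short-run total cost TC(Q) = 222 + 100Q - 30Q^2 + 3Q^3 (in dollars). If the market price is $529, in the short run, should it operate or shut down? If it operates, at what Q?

Produce at Q = 11

Variable cost is VC = 100Q - 30Q^2 + 3Q^3, so AVC = VC/Q = 100 - 30Q + 3Q^2 and MC = dTC/dQ = 100 - 60Q + 9Q^2.
AVC is minimized where dAVC/dQ = -30 + 6Q = 0, at Q = 5; min AVC = 100 - 30·5 + 3·5^2 = $25.
Since P = $529 ≥ min AVC = $25, price covers variable cost and the firm should produce.
P = MC gives -429 - 60Q + 9Q^2 = 0, with roots -13/3 and 11. Take the larger (rising MC): Q* = 11.
Check: AVC at Q = 11 is $133 ≤ P, so revenue covers variable cost.
Profit = P·Q − TC = 529·11 − 1685 = $4134.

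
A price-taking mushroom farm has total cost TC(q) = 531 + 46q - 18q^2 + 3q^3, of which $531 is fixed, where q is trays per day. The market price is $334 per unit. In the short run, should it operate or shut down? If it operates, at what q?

Produce at q = 8

From TC, MC = TC'(q) = 46 - 36q + 9q^2 and AVC = VC/q = 46 - 18q + 3q^2.
The AVC parabola has its vertex at q = 18/6 = 3, where AVC = 46 - 18·3 + 3·3^2 = $19.
Since P = $334 ≥ min AVC = $19, price covers variable cost and the firm should produce.
Solving P = MC: -288 - 36q + 9q^2 = 0 ⇒ q = -4 or 8. On the upward-sloping branch, q* = 8.
Check: AVC at q = 8 is $94 ≤ P, so revenue covers variable cost.
Profit = P·q − TC = 334·8 − 1283 = $1389.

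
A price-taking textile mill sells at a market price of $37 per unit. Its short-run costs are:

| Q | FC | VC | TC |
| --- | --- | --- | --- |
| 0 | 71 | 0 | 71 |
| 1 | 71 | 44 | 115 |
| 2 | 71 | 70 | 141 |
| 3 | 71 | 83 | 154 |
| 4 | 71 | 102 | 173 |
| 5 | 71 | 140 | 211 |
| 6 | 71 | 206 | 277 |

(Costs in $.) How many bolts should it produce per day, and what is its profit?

Q = 4; profit = -$25

Profit at each row (π = 37Q − TC): Q=0: -71; Q=1: -78; Q=2: -67; Q=3: -43; Q=4: -25; Q=5: -26; Q=6: -55.
Profit is maximized at Q = 4. AVC there is 102/4 = $25.50 ≤ P, so producing beats shutting down (which would give -$71).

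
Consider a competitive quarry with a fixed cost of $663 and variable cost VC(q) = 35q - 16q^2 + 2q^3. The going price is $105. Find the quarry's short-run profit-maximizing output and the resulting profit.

Profit = -$75 at q = 7

AVC = 35 - 16q + 2q^2; min AVC = $3 at q = 4. Since P = $105 ≥ min AVC, the firm produces.
MC = 35 - 32q + 6q^2. Setting P = MC and taking the root on the rising branch gives q* = 7.
TR = 105·7 = 735. TC = 663 + 147 = 810. Profit = 735 − 810 = -$75.
That loss of $75 beats the $663 the firm would lose by shutting down; producing recovers $588 of fixed cost.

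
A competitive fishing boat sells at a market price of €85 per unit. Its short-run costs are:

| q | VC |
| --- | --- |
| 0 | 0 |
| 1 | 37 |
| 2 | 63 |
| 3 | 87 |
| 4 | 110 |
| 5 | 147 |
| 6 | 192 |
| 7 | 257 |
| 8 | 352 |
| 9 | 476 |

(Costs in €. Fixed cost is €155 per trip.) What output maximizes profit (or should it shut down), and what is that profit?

Profit at each row (π = 85q − TC): q=0: -155; q=1: -107; q=2: -48; q=3: 13; q=4: 75; q=5: 123; q=6: 163; q=7: 183; q=8: 173; q=9: 134.
Profit is maximized at q = 7. AVC there is 257/7 = €36.71 ≤ P, so producing beats shutting down (which would give -€155).

q = 7; profit = €183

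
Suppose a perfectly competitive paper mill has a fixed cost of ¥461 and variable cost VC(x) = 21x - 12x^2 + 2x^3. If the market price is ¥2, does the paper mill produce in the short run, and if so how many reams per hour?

Shut down

From TC, MC = TC'(x) = 21 - 24x + 6x^2 and AVC = VC/x = 21 - 12x + 2x^2.
AVC is minimized where dAVC/dx = -12 + 4x = 0, at x = 3; min AVC = 21 - 12·3 + 2·3^2 = ¥3.
P = ¥2 lies below min AVC = ¥3; no output level covers variable cost.
Best response: produce nothing and absorb the ¥461 fixed cost.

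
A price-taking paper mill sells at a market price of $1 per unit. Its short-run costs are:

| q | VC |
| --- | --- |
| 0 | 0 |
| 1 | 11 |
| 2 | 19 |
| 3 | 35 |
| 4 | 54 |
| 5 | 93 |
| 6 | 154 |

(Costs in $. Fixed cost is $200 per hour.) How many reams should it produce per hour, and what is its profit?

Tabulate TR − TC: q=0: -200; q=1: -210; q=2: -217; q=3: -232; q=4: -250; q=5: -288; q=6: -348.
Profit is highest at q = 0. Equivalently, the lowest AVC in the table is 19/2 ≈ $9.50 at q = 2, and P = $1 falls below it — price never covers variable cost, so the firm shuts down and loses only its fixed cost.

q = 0 (shut down); profit = -$200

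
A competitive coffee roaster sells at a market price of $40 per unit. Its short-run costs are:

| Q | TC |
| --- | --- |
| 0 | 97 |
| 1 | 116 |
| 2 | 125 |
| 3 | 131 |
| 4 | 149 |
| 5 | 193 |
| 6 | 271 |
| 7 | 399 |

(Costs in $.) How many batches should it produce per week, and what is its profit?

Profit at each row (π = 40Q − TC): Q=0: -97; Q=1: -76; Q=2: -45; Q=3: -11; Q=4: 11; Q=5: 7; Q=6: -31; Q=7: -119.
Profit is maximized at Q = 4. AVC there is 52/4 = $13 ≤ P, so producing beats shutting down (which would give -$97).

Q = 4; profit = $11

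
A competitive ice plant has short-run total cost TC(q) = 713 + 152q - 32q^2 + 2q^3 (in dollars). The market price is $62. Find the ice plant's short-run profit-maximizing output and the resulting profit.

AVC = 152 - 32q + 2q^2 has its minimum $24 at q = 8; price $62 clears that bar, so the firm operates.
With MC = 152 - 64q + 6q^2, P = MC on the upward-sloping part at q* = 9.
TR = 62·9 = 558. TC = 713 + 234 = 947. Profit = 558 − 947 = -$389.
Shutting down would mean losing the fixed cost of $713, so operating at a loss of $389 is better by $324.

Profit = -$389 at q = 9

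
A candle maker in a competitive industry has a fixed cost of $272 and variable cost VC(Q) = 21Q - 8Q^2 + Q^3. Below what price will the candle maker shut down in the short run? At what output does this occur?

$5 per unit, at Q = 4

Short-run supply begins at min AVC. From VC = 21Q - 8Q^2 + Q^3, AVC = 21 - 8Q + Q^2.
At the minimum of AVC, MC = AVC. MC = 21 - 16Q + 3Q^2; setting MC = AVC gives 2Q^2 - 8Q = 0, so Q = 4. min AVC = 5.
So the shutdown price is $5.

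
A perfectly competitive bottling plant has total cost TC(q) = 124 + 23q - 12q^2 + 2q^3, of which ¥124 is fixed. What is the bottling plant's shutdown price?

¥5 per unit

Short-run supply begins at min AVC. From VC = 23q - 12q^2 + 2q^3, AVC = 23 - 12q + 2q^2.
At the minimum of AVC, MC = AVC. MC = 23 - 24q + 6q^2; setting MC = AVC gives 4q^2 - 12q = 0, so q = 3. min AVC = 5.
The firm shuts down for any P below ¥5.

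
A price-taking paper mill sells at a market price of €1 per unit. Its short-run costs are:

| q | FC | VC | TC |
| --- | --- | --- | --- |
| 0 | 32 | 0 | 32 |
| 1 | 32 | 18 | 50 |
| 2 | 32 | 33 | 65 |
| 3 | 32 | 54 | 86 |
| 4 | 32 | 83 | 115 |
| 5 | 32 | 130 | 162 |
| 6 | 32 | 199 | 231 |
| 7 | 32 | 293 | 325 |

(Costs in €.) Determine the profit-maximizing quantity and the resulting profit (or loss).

Compute π = P·q − TC at each output: q=0: -32; q=1: -49; q=2: -63; q=3: -83; q=4: -111; q=5: -157; q=6: -225; q=7: -318.
Profit is highest at q = 0. Equivalently, the lowest AVC in the table is 33/2 ≈ €16.50 at q = 2, and P = €1 falls below it — price never covers variable cost, so the firm shuts down and loses only its fixed cost.

q = 0 (shut down); profit = -€32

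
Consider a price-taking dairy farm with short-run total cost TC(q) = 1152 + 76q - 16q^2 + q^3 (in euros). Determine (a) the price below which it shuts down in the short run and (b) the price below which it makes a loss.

Shutdown price = min AVC. AVC = 76 - 16q + q^2, with vertex at q = 8 and minimum €12.
ATC = 1152/q + 76 - 16q + q^2. Setting dATC/dq = −1152/q^2 − 16 + 2q = 0 gives q = 12 (since 2·12^3 − 16·12^2 = 1152).
min ATC = 1152/12 + 76 − 16·12 + 12^2 = €124. That is the break-even price.
For €12 ≤ P < €124 the firm produces at a loss; below €12 it shuts down.

Shutdown price = €12; break-even price = €124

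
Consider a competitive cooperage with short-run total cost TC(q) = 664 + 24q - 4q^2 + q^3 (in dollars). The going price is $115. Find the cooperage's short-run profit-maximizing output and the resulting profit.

Profit = -$174 at q = 7

AVC = 24 - 4q + q^2 has its minimum $20 at q = 2; price $115 clears that bar, so the firm operates.
MC = 24 - 8q + 3q^2. Setting P = MC and taking the root on the rising branch gives q* = 7.
TR = 115·7 = 805. TC = 664 + 315 = 979. Profit = 805 − 979 = -$174.
By producing, the firm covers all variable cost plus $490 of fixed cost; shutting down would lose the full $664.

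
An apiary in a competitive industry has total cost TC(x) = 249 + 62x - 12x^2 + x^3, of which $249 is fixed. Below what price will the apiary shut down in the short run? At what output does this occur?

$26 per unit, at x = 6

The firm shuts down when price falls below the minimum of average variable cost. AVC = VC/x = 62 - 12x + x^2.
At the minimum of AVC, MC = AVC. MC = 62 - 24x + 3x^2; setting MC = AVC gives 2x^2 - 12x = 0, so x = 6. min AVC = 26.
So the shutdown price is $26.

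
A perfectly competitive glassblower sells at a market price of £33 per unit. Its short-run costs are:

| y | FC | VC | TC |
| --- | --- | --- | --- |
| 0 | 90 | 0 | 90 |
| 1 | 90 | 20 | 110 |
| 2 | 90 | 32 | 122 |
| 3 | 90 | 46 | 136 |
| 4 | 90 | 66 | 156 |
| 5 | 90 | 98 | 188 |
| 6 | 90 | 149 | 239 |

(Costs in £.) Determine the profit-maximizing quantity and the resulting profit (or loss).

y = 5; profit = -£23

Profit at each row (π = 33y − TC): y=0: -90; y=1: -77; y=2: -56; y=3: -37; y=4: -24; y=5: -23; y=6: -41.
Profit is maximized at y = 5. AVC there is 98/5 = £19.60 ≤ P, so producing beats shutting down (which would give -£90).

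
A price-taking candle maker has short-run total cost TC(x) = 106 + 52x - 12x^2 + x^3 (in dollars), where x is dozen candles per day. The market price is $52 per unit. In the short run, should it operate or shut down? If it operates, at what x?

Strip out fixed cost: VC = 52x - 12x^2 + x^3. Then AVC = 52 - 12x + x^2 and MC = 52 - 24x + 3x^2.
AVC hits its minimum where MC = AVC, at x = 6, giving min AVC = 52 - 12·6 + 6^2 = $16.
Because $52 ≥ $16, revenue can cover variable cost; the firm operates.
Set P = MC: 52 = 52 - 24x + 3x^2 → -24x + 3x^2 = 0. The roots are x = 0 and x = 8; the profit-maximizing output is on the rising part of MC, so x* = 8.
Check: AVC at x = 8 is $20 ≤ P, so revenue covers variable cost.
Profit = P·x − TC = 52·8 − 266 = $150.

Produce at x = 8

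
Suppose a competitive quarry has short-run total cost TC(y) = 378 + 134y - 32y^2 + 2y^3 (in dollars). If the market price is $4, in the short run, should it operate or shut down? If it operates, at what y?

Strip out fixed cost: VC = 134y - 32y^2 + 2y^3. Then AVC = 134 - 32y + 2y^2 and MC = 134 - 64y + 6y^2.
AVC is minimized where dAVC/dy = -32 + 4y = 0, at y = 8; min AVC = 134 - 32·8 + 2·8^2 = $6.
Since P = $4 < min AVC = $6, price fails to cover variable cost at any output.
The firm minimizes its loss by shutting down and losing only its fixed cost of $378.

Shut down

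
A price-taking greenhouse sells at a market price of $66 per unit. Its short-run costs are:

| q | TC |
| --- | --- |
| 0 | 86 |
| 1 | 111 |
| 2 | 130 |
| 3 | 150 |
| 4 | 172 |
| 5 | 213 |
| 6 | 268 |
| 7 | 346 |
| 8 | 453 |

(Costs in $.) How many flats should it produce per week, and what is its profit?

q = 6; profit = $128

Profit at each row (π = 66q − TC): q=0: -86; q=1: -45; q=2: 2; q=3: 48; q=4: 92; q=5: 117; q=6: 128; q=7: 116; q=8: 75.
Profit is maximized at q = 6. AVC there is 182/6 = $30.33 ≤ P, so producing beats shutting down (which would give -$86).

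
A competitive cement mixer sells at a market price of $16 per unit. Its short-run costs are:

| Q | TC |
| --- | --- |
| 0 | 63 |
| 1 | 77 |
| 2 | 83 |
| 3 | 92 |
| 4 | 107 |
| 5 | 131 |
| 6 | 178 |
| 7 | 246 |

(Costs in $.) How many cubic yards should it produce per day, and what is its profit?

Q = 4; profit = -$43

Tabulate TR − TC: Q=0: -63; Q=1: -61; Q=2: -51; Q=3: -44; Q=4: -43; Q=5: -51; Q=6: -82; Q=7: -134.
Profit is maximized at Q = 4. AVC there is 44/4 = $11 ≤ P, so producing beats shutting down (which would give -$63).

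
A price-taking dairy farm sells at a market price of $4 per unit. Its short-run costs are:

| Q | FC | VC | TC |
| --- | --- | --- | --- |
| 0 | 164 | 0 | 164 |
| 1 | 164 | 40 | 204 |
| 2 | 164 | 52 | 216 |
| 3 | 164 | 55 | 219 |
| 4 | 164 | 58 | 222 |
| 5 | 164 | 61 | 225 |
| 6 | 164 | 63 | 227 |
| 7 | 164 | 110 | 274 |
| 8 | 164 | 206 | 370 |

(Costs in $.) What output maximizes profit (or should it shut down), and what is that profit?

Profit at each row (π = 4Q − TC): Q=0: -164; Q=1: -200; Q=2: -208; Q=3: -207; Q=4: -206; Q=5: -205; Q=6: -203; Q=7: -246; Q=8: -338.
Profit is highest at Q = 0. Equivalently, the lowest AVC in the table is 63/6 ≈ $10.50 at Q = 6, and P = $4 falls below it — price never covers variable cost, so the firm shuts down and loses only its fixed cost.

Q = 0 (shut down); profit = -$164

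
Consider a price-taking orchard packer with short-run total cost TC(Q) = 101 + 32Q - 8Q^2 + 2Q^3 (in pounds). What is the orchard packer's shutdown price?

The shutdown price is the minimum of AVC. VC = 32Q - 8Q^2 + 2Q^3, so AVC = 32 - 8Q + 2Q^2.
At the minimum of AVC, MC = AVC. MC = 32 - 16Q + 6Q^2; setting MC = AVC gives 4Q^2 - 8Q = 0, so Q = 2. min AVC = 24.
So the shutdown price is £24.

£24 per unit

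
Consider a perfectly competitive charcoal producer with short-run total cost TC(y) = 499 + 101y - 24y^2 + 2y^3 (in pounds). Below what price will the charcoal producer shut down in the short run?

£29 per unit

The shutdown price is the minimum of AVC. VC = 101y - 24y^2 + 2y^3, so AVC = 101 - 24y + 2y^2.
At the minimum of AVC, MC = AVC. MC = 101 - 48y + 6y^2; setting MC = AVC gives 4y^2 - 24y = 0, so y = 6. min AVC = 29.
The firm shuts down for any P below £29.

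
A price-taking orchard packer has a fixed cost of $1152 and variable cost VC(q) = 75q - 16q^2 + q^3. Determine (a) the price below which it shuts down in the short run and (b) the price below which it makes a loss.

Shutdown price = min AVC. AVC = 75 - 16q + q^2, with vertex at q = 8 and minimum $11.
ATC = 1152/q + 75 - 16q + q^2. Setting dATC/dq = −1152/q^2 − 16 + 2q = 0 gives q = 12 (since 2·12^3 − 16·12^2 = 1152).
min ATC = 1152/12 + 75 − 16·12 + 12^2 = $123. That is the break-even price.
Between these two prices the firm operates at a loss; above $123 it earns a profit.

Shutdown price = $11; break-even price = $123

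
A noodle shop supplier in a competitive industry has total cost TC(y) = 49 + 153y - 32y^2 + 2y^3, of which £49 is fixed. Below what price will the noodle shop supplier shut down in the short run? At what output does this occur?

£25 per unit, at y = 8

The firm shuts down when price falls below the minimum of average variable cost. AVC = VC/y = 153 - 32y + 2y^2.
dAVC/dy = -32 + 4y = 0 gives y = 8. min AVC = 153 - 32·8 + 2·8^2 = 25.
The firm shuts down for any P below £25.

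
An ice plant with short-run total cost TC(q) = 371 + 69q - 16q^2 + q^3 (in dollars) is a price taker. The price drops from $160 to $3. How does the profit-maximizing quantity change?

Output falls from 13 to 0 (the firm shuts down)

AVC = 69 - 16q + q^2, minimized at q = 8 where min AVC = $5. MC = 69 - 32q + 3q^2.
With P = $160 above the shutdown price, P = MC gives q = 13.
At P = $3 < min AVC = $5, price no longer covers variable cost at any output, so the firm shuts down: q = 0.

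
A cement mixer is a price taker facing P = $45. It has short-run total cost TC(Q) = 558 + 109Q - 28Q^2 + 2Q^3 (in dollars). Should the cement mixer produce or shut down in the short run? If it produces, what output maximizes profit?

From TC, MC = TC'(Q) = 109 - 56Q + 6Q^2 and AVC = VC/Q = 109 - 28Q + 2Q^2.
AVC hits its minimum where MC = AVC, at Q = 7, giving min AVC = 109 - 28·7 + 2·7^2 = $11.
Since P = $45 ≥ min AVC = $11, price covers variable cost and the firm should produce.
Solving P = MC: 64 - 56Q + 6Q^2 = 0 ⇒ Q = 4/3 or 8. On the upward-sloping branch, Q* = 8.
Check: AVC at Q = 8 is $13 ≤ P, so revenue covers variable cost.
Profit = P·Q − TC = 45·8 − 662 = -$302, a loss, but smaller than the $558 fixed cost the firm would lose by shutting down.

Produce at Q = 8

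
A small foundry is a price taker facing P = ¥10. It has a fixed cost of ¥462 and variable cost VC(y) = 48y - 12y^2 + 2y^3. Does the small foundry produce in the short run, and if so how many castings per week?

Strip out fixed cost: VC = 48y - 12y^2 + 2y^3. Then AVC = 48 - 12y + 2y^2 and MC = 48 - 24y + 6y^2.
AVC is minimized where dAVC/dy = -12 + 4y = 0, at y = 3; min AVC = 48 - 12·3 + 2·3^2 = ¥30.
P = ¥10 lies below min AVC = ¥30; no output level covers variable cost.
Shutting down limits the loss to fixed cost, ¥462.

Shut down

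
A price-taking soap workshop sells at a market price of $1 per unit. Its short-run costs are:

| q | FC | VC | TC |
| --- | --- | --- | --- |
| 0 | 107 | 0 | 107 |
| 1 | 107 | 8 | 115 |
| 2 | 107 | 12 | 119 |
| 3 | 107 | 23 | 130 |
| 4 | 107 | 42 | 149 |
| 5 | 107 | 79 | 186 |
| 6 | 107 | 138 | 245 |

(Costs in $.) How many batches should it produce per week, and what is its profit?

Compute π = P·q − TC at each output: q=0: -107; q=1: -114; q=2: -117; q=3: -127; q=4: -145; q=5: -181; q=6: -239.
Profit is highest at q = 0. Equivalently, the lowest AVC in the table is 12/2 ≈ $6 at q = 2, and P = $1 falls below it — price never covers variable cost, so the firm shuts down and loses only its fixed cost.

q = 0 (shut down); profit = -$107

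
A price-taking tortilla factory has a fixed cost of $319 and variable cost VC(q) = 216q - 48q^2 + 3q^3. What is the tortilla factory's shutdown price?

The firm shuts down when price falls below the minimum of average variable cost. AVC = VC/q = 216 - 48q + 3q^2.
At the minimum of AVC, MC = AVC. MC = 216 - 96q + 9q^2; setting MC = AVC gives 6q^2 - 48q = 0, so q = 8. min AVC = 24.
The firm shuts down for any P below $24.

$24 per unit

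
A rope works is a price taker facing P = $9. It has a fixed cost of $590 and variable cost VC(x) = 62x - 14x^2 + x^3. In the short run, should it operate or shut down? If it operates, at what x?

Shut down

Variable cost is VC = 62x - 14x^2 + x^3, so AVC = VC/x = 62 - 14x + x^2 and MC = dTC/dx = 62 - 28x + 3x^2.
AVC hits its minimum where MC = AVC, at x = 7, giving min AVC = 62 - 14·7 + 7^2 = $13.
P = $9 lies below min AVC = $13; no output level covers variable cost.
Shutting down limits the loss to fixed cost, $590.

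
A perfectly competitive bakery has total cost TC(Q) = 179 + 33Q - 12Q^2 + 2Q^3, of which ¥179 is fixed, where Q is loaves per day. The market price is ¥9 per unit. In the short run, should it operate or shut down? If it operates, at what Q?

Variable cost is VC = 33Q - 12Q^2 + 2Q^3, so AVC = VC/Q = 33 - 12Q + 2Q^2 and MC = dTC/dQ = 33 - 24Q + 6Q^2.
The AVC parabola has its vertex at Q = 12/4 = 3, where AVC = 33 - 12·3 + 2·3^2 = ¥15.
P = ¥9 lies below min AVC = ¥15; no output level covers variable cost.
Shutting down limits the loss to fixed cost, ¥179.

Shut down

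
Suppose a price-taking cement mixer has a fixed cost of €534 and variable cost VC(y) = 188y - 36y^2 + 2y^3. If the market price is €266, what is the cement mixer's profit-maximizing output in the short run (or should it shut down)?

Variable cost is VC = 188y - 36y^2 + 2y^3, so AVC = VC/y = 188 - 36y + 2y^2 and MC = dTC/dy = 188 - 72y + 6y^2.
AVC is minimized where dAVC/dy = -36 + 4y = 0, at y = 9; min AVC = 188 - 36·9 + 2·9^2 = €26.
Since P = €266 ≥ min AVC = €26, price covers variable cost and the firm should produce.
Solving P = MC: -78 - 72y + 6y^2 = 0 ⇒ y = -1 or 13. On the upward-sloping branch, y* = 13.
Check: AVC at y = 13 is €58 ≤ P, so revenue covers variable cost.
Profit = P·y − TC = 266·13 − 1288 = €2170.

Produce at y = 13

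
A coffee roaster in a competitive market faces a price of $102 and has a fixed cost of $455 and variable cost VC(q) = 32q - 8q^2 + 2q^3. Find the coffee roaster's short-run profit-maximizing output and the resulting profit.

Profit = -$155 at q = 5

AVC = 32 - 8q + 2q^2; min AVC = $24 at q = 2. Since P = $102 ≥ min AVC, the firm produces.
MC = 32 - 16q + 6q^2. Setting P = MC and taking the root on the rising branch gives q* = 5.
TR = 102·5 = 510. TC = 455 + 210 = 665. Profit = 510 − 665 = -$155.
Shutting down would mean losing the fixed cost of $455, so operating at a loss of $155 is better by $300.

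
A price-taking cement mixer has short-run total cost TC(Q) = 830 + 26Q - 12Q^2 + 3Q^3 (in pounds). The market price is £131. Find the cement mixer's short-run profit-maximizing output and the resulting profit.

AVC = 26 - 12Q + 3Q^2; min AVC = £14 at Q = 2. Since P = £131 ≥ min AVC, the firm produces.
With MC = 26 - 24Q + 9Q^2, P = MC on the upward-sloping part at Q* = 5.
TR = 131·5 = 655. TC = 830 + 205 = 1035. Profit = 655 − 1035 = -£380.
By producing, the firm covers all variable cost plus £450 of fixed cost; shutting down would lose the full £830.

Profit = -£380 at Q = 5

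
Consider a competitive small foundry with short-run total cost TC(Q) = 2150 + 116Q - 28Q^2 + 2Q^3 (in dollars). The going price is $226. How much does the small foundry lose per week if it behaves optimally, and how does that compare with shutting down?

Profit = -$214 at Q = 11

AVC = 116 - 28Q + 2Q^2; min AVC = $18 at Q = 7. Since P = $226 ≥ min AVC, the firm produces.
With MC = 116 - 56Q + 6Q^2, P = MC on the upward-sloping part at Q* = 11.
TR = 226·11 = 2486. TC = 2150 + 550 = 2700. Profit = 2486 − 2700 = -$214.
By producing, the firm covers all variable cost plus $1936 of fixed cost; shutting down would lose the full $2150.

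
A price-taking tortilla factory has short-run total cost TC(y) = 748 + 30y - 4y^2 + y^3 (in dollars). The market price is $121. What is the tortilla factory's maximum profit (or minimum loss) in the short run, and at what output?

Profit = -$258 at y = 7

AVC = 30 - 4y + y^2; min AVC = $26 at y = 2. Since P = $121 ≥ min AVC, the firm produces.
MC = 30 - 8y + 3y^2. Setting P = MC and taking the root on the rising branch gives y* = 7.
TR = 121·7 = 847. TC = 748 + 357 = 1105. Profit = 847 − 1105 = -$258.
Shutting down would mean losing the fixed cost of $748, so operating at a loss of $258 is better by $490.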